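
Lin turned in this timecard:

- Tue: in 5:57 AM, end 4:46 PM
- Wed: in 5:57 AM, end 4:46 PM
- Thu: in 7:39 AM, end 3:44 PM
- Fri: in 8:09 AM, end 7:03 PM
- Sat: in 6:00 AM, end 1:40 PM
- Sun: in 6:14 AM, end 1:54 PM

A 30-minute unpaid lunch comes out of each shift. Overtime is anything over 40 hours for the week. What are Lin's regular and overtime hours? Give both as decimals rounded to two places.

Regular 40.00 hours, overtime 12.95 hours

Tue: 5:57 AM–4:46 PM = 10 h 49 min; less 30 min break → 10 h 19 min
Wed: 5:57 AM–4:46 PM = 10 h 49 min; less 30 min break → 10 h 19 min
Thu: 7:39 AM–3:44 PM = 8 h 5 min; less 30 min break → 7 h 35 min
Fri: 8:09 AM–7:03 PM = 10 h 54 min; less 30 min break → 10 h 24 min
Sat: 6:00 AM–1:40 PM = 7 h 40 min; less 30 min break → 7 h 10 min
Sun: 6:14 AM–1:54 PM = 7 h 40 min; less 30 min break → 7 h 10 min
Total worked: 52 h 57 min = 52.95 h.
Threshold 40 h → overtime 12 h 57 min, regular 40 h 0 min.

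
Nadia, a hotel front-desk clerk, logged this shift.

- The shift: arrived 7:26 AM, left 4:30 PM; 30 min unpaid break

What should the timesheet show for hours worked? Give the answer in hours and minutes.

8 h 34 min

The shift: 7:26 AM–4:30 PM = 9 h 4 min; less 30 min break → 8 h 34 min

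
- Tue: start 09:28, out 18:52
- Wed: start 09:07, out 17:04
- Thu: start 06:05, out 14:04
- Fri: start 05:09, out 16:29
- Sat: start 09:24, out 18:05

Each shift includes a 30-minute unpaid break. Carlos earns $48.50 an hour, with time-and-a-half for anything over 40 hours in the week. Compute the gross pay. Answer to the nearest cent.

Tue: 09:28–18:52 = 9 h 24 min; less 30 min break → 8 h 54 min
Wed: 09:07–17:04 = 7 h 57 min; less 30 min break → 7 h 27 min
Thu: 06:05–14:04 = 7 h 59 min; less 30 min break → 7 h 29 min
Fri: 05:09–16:29 = 11 h 20 min; less 30 min break → 10 h 50 min
Sat: 09:24–18:05 = 8 h 41 min; less 30 min break → 8 h 11 min
Total worked: 42 h 51 min = 2571 min.
Regular 40 h 0 min = 2400 min at $48.50/h; overtime 2 h 51 min = 171 min at $72.75/h.
Pay = (2400 × $48.50 + 171 × $72.75) ÷ 60 = $2147.34.

$2147.34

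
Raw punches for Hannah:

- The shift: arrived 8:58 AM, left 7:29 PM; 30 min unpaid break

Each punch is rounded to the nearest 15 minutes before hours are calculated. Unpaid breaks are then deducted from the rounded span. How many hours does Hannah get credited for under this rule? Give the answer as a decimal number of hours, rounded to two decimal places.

10.00 hours

The shift: in 8:58 AM→9:00 AM, out 7:29 PM→7:30 PM; 10 h 30 min − 30 min = 10 h 0 min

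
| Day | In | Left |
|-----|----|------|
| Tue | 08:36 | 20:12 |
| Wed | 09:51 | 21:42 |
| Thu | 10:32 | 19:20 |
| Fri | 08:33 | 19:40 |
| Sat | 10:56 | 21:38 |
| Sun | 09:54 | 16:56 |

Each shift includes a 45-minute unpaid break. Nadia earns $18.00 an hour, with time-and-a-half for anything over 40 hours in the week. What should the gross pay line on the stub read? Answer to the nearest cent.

Tue: 08:36–20:12 = 11 h 36 min; less 45 min break → 10 h 51 min
Wed: 09:51–21:42 = 11 h 51 min; less 45 min break → 11 h 6 min
Thu: 10:32–19:20 = 8 h 48 min; less 45 min break → 8 h 3 min
Fri: 08:33–19:40 = 11 h 7 min; less 45 min break → 10 h 22 min
Sat: 10:56–21:38 = 10 h 42 min; less 45 min break → 9 h 57 min
Sun: 09:54–16:56 = 7 h 2 min; less 45 min break → 6 h 17 min
Total worked: 56 h 36 min = 3396 min.
Regular 40 h 0 min = 2400 min at $18.00/h; overtime 16 h 36 min = 996 min at $27.00/h.
Pay = (2400 × $18.00 + 996 × $27.00) ÷ 60 = $1168.20.

$1168.20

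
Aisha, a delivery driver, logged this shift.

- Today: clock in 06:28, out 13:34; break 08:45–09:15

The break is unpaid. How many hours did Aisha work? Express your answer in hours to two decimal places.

6.60 hours

Today: 06:28–13:34 = 7 h 6 min; less 30 min break → 6 h 36 min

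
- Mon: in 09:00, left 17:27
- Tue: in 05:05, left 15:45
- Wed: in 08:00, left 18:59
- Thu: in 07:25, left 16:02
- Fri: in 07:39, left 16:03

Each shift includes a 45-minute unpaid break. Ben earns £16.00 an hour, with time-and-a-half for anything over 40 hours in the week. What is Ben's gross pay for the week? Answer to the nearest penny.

Mon: 09:00–17:27 = 8 h 27 min; less 45 min break → 7 h 42 min
Tue: 05:05–15:45 = 10 h 40 min; less 45 min break → 9 h 55 min
Wed: 08:00–18:59 = 10 h 59 min; less 45 min break → 10 h 14 min
Thu: 07:25–16:02 = 8 h 37 min; less 45 min break → 7 h 52 min
Fri: 07:39–16:03 = 8 h 24 min; less 45 min break → 7 h 39 min
Total worked: 43 h 22 min = 2602 min.
Regular 40 h 0 min = 2400 min at £16.00/h; overtime 3 h 22 min = 202 min at £24.00/h.
Pay = (2400 × £16.00 + 202 × £24.00) ÷ 60 = £720.80.

£720.80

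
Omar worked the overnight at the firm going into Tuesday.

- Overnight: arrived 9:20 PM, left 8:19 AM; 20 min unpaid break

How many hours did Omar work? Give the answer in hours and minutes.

Overnight: 9:20 PM → midnight = 2 h 40 min; midnight → 8:19 AM = 8 h 19 min; span 10 h 59 min; less 20 min break → 10 h 39 min

10 h 39 min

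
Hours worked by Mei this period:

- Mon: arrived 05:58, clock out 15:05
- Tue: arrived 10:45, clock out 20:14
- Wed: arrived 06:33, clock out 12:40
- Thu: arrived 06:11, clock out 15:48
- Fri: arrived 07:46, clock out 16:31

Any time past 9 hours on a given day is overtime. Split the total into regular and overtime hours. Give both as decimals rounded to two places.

Regular 41.87 hours, overtime 1.22 hours

Mon: 05:58–15:05 = 9 h 7 min
Tue: 10:45–20:14 = 9 h 29 min
Wed: 06:33–12:40 = 6 h 7 min
Thu: 06:11–15:48 = 9 h 37 min
Fri: 07:46–16:31 = 8 h 45 min
Mon reg 9 h 0 min / OT 0 h 7 min; Tue reg 9 h 0 min / OT 0 h 29 min; Wed reg 6 h 7 min / OT 0 h 0 min; Thu reg 9 h 0 min / OT 0 h 37 min; Fri reg 8 h 45 min / OT 0 h 0 min.
Totals: regular 41 h 52 min, overtime 1 h 13 min.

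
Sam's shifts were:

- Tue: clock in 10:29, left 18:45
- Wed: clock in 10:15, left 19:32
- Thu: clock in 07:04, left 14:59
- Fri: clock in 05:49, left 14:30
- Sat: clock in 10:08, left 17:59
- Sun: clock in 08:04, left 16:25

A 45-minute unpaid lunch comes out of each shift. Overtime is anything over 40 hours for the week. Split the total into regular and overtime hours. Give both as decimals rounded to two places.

Tue: 10:29–18:45 = 8 h 16 min; less 45 min break → 7 h 31 min
Wed: 10:15–19:32 = 9 h 17 min; less 45 min break → 8 h 32 min
Thu: 07:04–14:59 = 7 h 55 min; less 45 min break → 7 h 10 min
Fri: 05:49–14:30 = 8 h 41 min; less 45 min break → 7 h 56 min
Sat: 10:08–17:59 = 7 h 51 min; less 45 min break → 7 h 6 min
Sun: 08:04–16:25 = 8 h 21 min; less 45 min break → 7 h 36 min
Total worked: 45 h 51 min = 45.85 h.
Threshold 40 h → overtime 5 h 51 min, regular 40 h 0 min.

Regular 40.00 hours, overtime 5.85 hours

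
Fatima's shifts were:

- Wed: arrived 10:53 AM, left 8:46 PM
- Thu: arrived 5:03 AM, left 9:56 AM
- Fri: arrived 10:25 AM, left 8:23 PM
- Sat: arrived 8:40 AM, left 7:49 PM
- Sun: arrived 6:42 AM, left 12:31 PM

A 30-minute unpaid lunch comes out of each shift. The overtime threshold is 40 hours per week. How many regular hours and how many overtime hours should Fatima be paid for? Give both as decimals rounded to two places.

Wed: 10:53 AM–8:46 PM = 9 h 53 min; less 30 min break → 9 h 23 min
Thu: 5:03 AM–9:56 AM = 4 h 53 min; less 30 min break → 4 h 23 min
Fri: 10:25 AM–8:23 PM = 9 h 58 min; less 30 min break → 9 h 28 min
Sat: 8:40 AM–7:49 PM = 11 h 9 min; less 30 min break → 10 h 39 min
Sun: 6:42 AM–12:31 PM = 5 h 49 min; less 30 min break → 5 h 19 min
Total worked: 39 h 12 min = 39.20 h.
Threshold 40 h → overtime 0 h 0 min, regular 39 h 12 min.

Regular 39.20 hours, overtime 0.00 hours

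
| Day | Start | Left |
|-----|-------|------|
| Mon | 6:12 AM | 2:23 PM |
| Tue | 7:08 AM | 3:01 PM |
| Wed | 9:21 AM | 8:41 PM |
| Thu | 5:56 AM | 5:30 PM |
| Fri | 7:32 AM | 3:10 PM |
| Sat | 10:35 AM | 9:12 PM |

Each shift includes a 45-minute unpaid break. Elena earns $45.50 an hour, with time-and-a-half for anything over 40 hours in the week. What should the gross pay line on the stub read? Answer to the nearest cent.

Mon: 6:12 AM–2:23 PM = 8 h 11 min; less 45 min break → 7 h 26 min
Tue: 7:08 AM–3:01 PM = 7 h 53 min; less 45 min break → 7 h 8 min
Wed: 9:21 AM–8:41 PM = 11 h 20 min; less 45 min break → 10 h 35 min
Thu: 5:56 AM–5:30 PM = 11 h 34 min; less 45 min break → 10 h 49 min
Fri: 7:32 AM–3:10 PM = 7 h 38 min; less 45 min break → 6 h 53 min
Sat: 10:35 AM–9:12 PM = 10 h 37 min; less 45 min break → 9 h 52 min
Total worked: 52 h 43 min = 3163 min.
Regular 40 h 0 min = 2400 min at $45.50/h; overtime 12 h 43 min = 763 min at $68.25/h.
Pay = (2400 × $45.50 + 763 × $68.25) ÷ 60 = $2687.91.

$2687.91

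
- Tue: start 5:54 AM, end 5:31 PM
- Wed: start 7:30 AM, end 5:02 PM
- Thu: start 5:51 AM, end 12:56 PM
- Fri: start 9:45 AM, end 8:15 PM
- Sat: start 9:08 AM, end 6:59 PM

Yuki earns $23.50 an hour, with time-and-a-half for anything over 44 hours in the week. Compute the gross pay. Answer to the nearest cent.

Tue: 5:54 AM–5:31 PM = 11 h 37 min
Wed: 7:30 AM–5:02 PM = 9 h 32 min
Thu: 5:51 AM–12:56 PM = 7 h 5 min
Fri: 9:45 AM–8:15 PM = 10 h 30 min
Sat: 9:08 AM–6:59 PM = 9 h 51 min
Total worked: 48 h 35 min = 2915 min.
Regular 44 h 0 min = 2640 min at $23.50/h; overtime 4 h 35 min = 275 min at $35.25/h.
Pay = (2640 × $23.50 + 275 × $35.25) ÷ 60 = $1195.56.

$1195.56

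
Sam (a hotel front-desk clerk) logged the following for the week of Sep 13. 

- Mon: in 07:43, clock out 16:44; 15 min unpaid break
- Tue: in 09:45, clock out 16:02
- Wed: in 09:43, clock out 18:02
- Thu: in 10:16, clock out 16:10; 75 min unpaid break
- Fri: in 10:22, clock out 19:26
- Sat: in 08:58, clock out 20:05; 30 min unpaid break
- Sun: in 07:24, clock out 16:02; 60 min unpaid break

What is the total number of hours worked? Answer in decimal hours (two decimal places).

Mon: 07:43–16:44 = 9 h 1 min; less 15 min break → 8 h 46 min
Tue: 09:45–16:02 = 6 h 17 min
Wed: 09:43–18:02 = 8 h 19 min
Thu: 10:16–16:10 = 5 h 54 min; less 75 min break → 4 h 39 min
Fri: 10:22–19:26 = 9 h 4 min
Sat: 08:58–20:05 = 11 h 7 min; less 30 min break → 10 h 37 min
Sun: 07:24–16:02 = 8 h 38 min; less 60 min break → 7 h 38 min
Total: 8 h 46 min + 6 h 17 min + 8 h 19 min + 4 h 39 min + 9 h 4 min + 10 h 37 min + 7 h 38 min = 55 h 20 min.

55.33 hours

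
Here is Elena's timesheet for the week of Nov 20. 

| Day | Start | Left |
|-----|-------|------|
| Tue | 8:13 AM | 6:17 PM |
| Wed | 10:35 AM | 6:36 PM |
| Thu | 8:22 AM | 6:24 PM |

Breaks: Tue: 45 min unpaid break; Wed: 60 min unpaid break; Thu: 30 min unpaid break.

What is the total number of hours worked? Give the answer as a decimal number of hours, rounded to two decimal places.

Tue: 8:13 AM–6:17 PM = 10 h 4 min; less 45 min break → 9 h 19 min
Wed: 10:35 AM–6:36 PM = 8 h 1 min; less 60 min break → 7 h 1 min
Thu: 8:22 AM–6:24 PM = 10 h 2 min; less 30 min break → 9 h 32 min
Total: 9 h 19 min + 7 h 1 min + 9 h 32 min = 25 h 52 min.

25.87 hours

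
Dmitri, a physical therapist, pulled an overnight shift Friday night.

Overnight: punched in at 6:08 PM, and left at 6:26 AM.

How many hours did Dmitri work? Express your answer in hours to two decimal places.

12.30 hours

Overnight: 6:08 PM → midnight = 5 h 52 min; midnight → 6:26 AM = 6 h 26 min; span 12 h 18 min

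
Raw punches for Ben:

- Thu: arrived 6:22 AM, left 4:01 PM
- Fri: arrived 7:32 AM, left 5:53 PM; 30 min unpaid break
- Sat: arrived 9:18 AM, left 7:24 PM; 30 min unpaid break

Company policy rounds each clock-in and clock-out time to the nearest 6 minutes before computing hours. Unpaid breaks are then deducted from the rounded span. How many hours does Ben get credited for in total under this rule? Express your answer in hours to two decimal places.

29.10 hours

Thu: in 6:22 AM→6:24 AM, out 4:01 PM→4:00 PM; 9 h 36 min
Fri: in 7:32 AM→7:30 AM, out 5:53 PM→5:54 PM; 10 h 24 min − 30 min = 9 h 54 min
Sat: in 9:18 AM→9:18 AM, out 7:24 PM→7:24 PM; 10 h 6 min − 30 min = 9 h 36 min
Total credited: 29 h 6 min.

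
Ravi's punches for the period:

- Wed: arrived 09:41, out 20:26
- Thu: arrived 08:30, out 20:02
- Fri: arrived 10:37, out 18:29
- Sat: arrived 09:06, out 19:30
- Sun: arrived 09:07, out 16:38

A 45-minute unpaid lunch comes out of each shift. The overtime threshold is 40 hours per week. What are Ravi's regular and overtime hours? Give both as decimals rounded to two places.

Regular 40.00 hours, overtime 4.32 hours

Wed: 09:41–20:26 = 10 h 45 min; less 45 min break → 10 h 0 min
Thu: 08:30–20:02 = 11 h 32 min; less 45 min break → 10 h 47 min
Fri: 10:37–18:29 = 7 h 52 min; less 45 min break → 7 h 7 min
Sat: 09:06–19:30 = 10 h 24 min; less 45 min break → 9 h 39 min
Sun: 09:07–16:38 = 7 h 31 min; less 45 min break → 6 h 46 min
Total worked: 44 h 19 min = 44.32 h.
Threshold 40 h → overtime 4 h 19 min, regular 40 h 0 min.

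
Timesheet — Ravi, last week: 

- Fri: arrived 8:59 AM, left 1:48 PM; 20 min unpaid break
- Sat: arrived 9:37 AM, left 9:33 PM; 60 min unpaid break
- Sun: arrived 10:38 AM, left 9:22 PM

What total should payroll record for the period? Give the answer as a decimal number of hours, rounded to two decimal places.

Fri: 8:59 AM–1:48 PM = 4 h 49 min; less 20 min break → 4 h 29 min
Sat: 9:37 AM–9:33 PM = 11 h 56 min; less 60 min break → 10 h 56 min
Sun: 10:38 AM–9:22 PM = 10 h 44 min
Total: 4 h 29 min + 10 h 56 min + 10 h 44 min = 26 h 9 min.

26.15 hours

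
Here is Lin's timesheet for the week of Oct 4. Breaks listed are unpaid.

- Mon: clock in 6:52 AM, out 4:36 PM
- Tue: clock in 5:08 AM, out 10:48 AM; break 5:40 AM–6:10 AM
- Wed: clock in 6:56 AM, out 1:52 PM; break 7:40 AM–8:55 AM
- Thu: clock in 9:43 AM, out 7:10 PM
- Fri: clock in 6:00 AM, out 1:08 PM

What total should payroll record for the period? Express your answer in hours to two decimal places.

Mon: 6:52 AM–4:36 PM = 9 h 44 min
Tue: 5:08 AM–10:48 AM = 5 h 40 min; less 30 min break → 5 h 10 min
Wed: 6:56 AM–1:52 PM = 6 h 56 min; less 75 min break → 5 h 41 min
Thu: 9:43 AM–7:10 PM = 9 h 27 min
Fri: 6:00 AM–1:08 PM = 7 h 8 min
Total: 9 h 44 min + 5 h 10 min + 5 h 41 min + 9 h 27 min + 7 h 8 min = 37 h 10 min.

37.17 hours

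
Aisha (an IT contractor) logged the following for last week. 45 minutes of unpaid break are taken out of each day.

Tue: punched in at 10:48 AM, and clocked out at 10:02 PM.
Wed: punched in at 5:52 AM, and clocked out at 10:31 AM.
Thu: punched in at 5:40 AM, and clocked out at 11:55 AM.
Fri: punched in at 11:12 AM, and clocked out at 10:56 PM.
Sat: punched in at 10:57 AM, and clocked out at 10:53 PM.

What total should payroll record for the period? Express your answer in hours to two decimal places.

Tue: 10:48 AM–10:02 PM = 11 h 14 min; less 45 min break → 10 h 29 min
Wed: 5:52 AM–10:31 AM = 4 h 39 min; less 45 min break → 3 h 54 min
Thu: 5:40 AM–11:55 AM = 6 h 15 min; less 45 min break → 5 h 30 min
Fri: 11:12 AM–10:56 PM = 11 h 44 min; less 45 min break → 10 h 59 min
Sat: 10:57 AM–10:53 PM = 11 h 56 min; less 45 min break → 11 h 11 min
Total: 10 h 29 min + 3 h 54 min + 5 h 30 min + 10 h 59 min + 11 h 11 min = 42 h 3 min.

42.05 hours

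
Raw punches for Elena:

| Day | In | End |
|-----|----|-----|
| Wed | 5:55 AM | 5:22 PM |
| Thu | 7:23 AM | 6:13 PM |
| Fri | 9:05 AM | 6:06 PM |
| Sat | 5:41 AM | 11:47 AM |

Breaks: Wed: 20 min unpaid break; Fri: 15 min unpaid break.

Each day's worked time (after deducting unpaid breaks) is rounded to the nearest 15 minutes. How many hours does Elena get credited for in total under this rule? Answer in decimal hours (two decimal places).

36.50 hours

Wed: 5:55 AM–5:22 PM = 11 h 27 min − 20 min = 11 h 7 min → rounds to 11 h 0 min
Thu: 7:23 AM–6:13 PM = 10 h 50 min → rounds to 10 h 45 min
Fri: 9:05 AM–6:06 PM = 9 h 1 min − 15 min = 8 h 46 min → rounds to 8 h 45 min
Sat: 5:41 AM–11:47 AM = 6 h 6 min → rounds to 6 h 0 min
Total credited: 36 h 30 min.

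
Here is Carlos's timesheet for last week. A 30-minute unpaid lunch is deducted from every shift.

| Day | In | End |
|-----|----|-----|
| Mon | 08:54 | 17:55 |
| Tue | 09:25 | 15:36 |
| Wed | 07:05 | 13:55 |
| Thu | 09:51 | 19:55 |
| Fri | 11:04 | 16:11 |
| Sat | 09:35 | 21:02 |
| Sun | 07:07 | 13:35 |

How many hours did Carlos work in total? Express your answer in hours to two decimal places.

Mon: 08:54–17:55 = 9 h 1 min; less 30 min break → 8 h 31 min
Tue: 09:25–15:36 = 6 h 11 min; less 30 min break → 5 h 41 min
Wed: 07:05–13:55 = 6 h 50 min; less 30 min break → 6 h 20 min
Thu: 09:51–19:55 = 10 h 4 min; less 30 min break → 9 h 34 min
Fri: 11:04–16:11 = 5 h 7 min; less 30 min break → 4 h 37 min
Sat: 09:35–21:02 = 11 h 27 min; less 30 min break → 10 h 57 min
Sun: 07:07–13:35 = 6 h 28 min; less 30 min break → 5 h 58 min
Total: 8 h 31 min + 5 h 41 min + 6 h 20 min + 9 h 34 min + 4 h 37 min + 10 h 57 min + 5 h 58 min = 51 h 38 min.

51.63 hours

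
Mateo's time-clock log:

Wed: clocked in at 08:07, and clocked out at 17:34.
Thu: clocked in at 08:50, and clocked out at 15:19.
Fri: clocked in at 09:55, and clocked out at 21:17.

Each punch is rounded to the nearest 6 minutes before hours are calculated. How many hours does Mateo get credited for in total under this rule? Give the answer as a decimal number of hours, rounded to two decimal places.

Wed: in 08:07→08:06, out 17:34→17:36; 9 h 30 min
Thu: in 08:50→08:48, out 15:19→15:18; 6 h 30 min
Fri: in 09:55→09:54, out 21:17→21:18; 11 h 24 min
Total credited: 27 h 24 min.

27.40 hours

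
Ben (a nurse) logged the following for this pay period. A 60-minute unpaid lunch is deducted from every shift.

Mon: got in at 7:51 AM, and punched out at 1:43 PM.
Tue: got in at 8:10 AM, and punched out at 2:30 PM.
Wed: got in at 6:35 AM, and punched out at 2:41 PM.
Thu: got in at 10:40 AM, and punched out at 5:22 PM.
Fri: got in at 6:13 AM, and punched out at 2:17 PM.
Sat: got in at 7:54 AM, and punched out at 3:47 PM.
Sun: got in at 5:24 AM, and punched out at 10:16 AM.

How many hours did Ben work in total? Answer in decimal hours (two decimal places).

Mon: 7:51 AM–1:43 PM = 5 h 52 min; less 60 min break → 4 h 52 min
Tue: 8:10 AM–2:30 PM = 6 h 20 min; less 60 min break → 5 h 20 min
Wed: 6:35 AM–2:41 PM = 8 h 6 min; less 60 min break → 7 h 6 min
Thu: 10:40 AM–5:22 PM = 6 h 42 min; less 60 min break → 5 h 42 min
Fri: 6:13 AM–2:17 PM = 8 h 4 min; less 60 min break → 7 h 4 min
Sat: 7:54 AM–3:47 PM = 7 h 53 min; less 60 min break → 6 h 53 min
Sun: 5:24 AM–10:16 AM = 4 h 52 min; less 60 min break → 3 h 52 min
Total: 4 h 52 min + 5 h 20 min + 7 h 6 min + 5 h 42 min + 7 h 4 min + 6 h 53 min + 3 h 52 min = 40 h 49 min.

40.82 hours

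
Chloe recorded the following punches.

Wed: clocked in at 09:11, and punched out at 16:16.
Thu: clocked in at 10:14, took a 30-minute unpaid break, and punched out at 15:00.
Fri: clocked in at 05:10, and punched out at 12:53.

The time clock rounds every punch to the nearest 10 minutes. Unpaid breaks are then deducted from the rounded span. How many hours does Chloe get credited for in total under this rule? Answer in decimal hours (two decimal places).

19.17 hours

Wed: in 09:11→09:10, out 16:16→16:20; 7 h 10 min
Thu: in 10:14→10:10, out 15:00→15:00; 4 h 50 min − 30 min = 4 h 20 min
Fri: in 05:10→05:10, out 12:53→12:50; 7 h 40 min
Total credited: 19 h 10 min.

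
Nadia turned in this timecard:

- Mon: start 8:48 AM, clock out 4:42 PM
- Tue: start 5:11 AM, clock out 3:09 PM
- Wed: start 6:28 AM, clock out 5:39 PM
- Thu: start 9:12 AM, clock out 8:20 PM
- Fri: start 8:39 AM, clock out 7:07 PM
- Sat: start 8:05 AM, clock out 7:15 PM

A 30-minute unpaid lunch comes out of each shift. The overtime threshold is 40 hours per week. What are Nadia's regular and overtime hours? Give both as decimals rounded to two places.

Mon: 8:48 AM–4:42 PM = 7 h 54 min; less 30 min break → 7 h 24 min
Tue: 5:11 AM–3:09 PM = 9 h 58 min; less 30 min break → 9 h 28 min
Wed: 6:28 AM–5:39 PM = 11 h 11 min; less 30 min break → 10 h 41 min
Thu: 9:12 AM–8:20 PM = 11 h 8 min; less 30 min break → 10 h 38 min
Fri: 8:39 AM–7:07 PM = 10 h 28 min; less 30 min break → 9 h 58 min
Sat: 8:05 AM–7:15 PM = 11 h 10 min; less 30 min break → 10 h 40 min
Total worked: 58 h 49 min = 58.82 h.
Threshold 40 h → overtime 18 h 49 min, regular 40 h 0 min.

Regular 40.00 hours, overtime 18.82 hours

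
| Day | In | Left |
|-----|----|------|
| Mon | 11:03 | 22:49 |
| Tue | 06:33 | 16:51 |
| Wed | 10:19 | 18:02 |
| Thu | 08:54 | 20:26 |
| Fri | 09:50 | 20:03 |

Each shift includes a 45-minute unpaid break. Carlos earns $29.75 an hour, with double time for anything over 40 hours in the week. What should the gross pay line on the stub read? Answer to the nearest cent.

Mon: 11:03–22:49 = 11 h 46 min; less 45 min break → 11 h 1 min
Tue: 06:33–16:51 = 10 h 18 min; less 45 min break → 9 h 33 min
Wed: 10:19–18:02 = 7 h 43 min; less 45 min break → 6 h 58 min
Thu: 08:54–20:26 = 11 h 32 min; less 45 min break → 10 h 47 min
Fri: 09:50–20:03 = 10 h 13 min; less 45 min break → 9 h 28 min
Total worked: 47 h 47 min = 2867 min.
Regular 40 h 0 min = 2400 min at $29.75/h; overtime 7 h 47 min = 467 min at $59.50/h.
Pay = (2400 × $29.75 + 467 × $59.50) ÷ 60 = $1653.11.

$1653.11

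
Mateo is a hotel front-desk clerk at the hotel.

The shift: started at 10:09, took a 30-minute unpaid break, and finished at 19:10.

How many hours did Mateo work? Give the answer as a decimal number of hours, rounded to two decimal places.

The shift: 10:09–19:10 = 9 h 1 min; less 30 min break → 8 h 31 min

8.52 hours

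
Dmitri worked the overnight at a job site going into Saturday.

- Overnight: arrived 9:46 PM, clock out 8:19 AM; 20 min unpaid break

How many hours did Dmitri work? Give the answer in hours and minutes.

10 h 13 min

Overnight: 9:46 PM → midnight = 2 h 14 min; midnight → 8:19 AM = 8 h 19 min; span 10 h 33 min; less 20 min break → 10 h 13 min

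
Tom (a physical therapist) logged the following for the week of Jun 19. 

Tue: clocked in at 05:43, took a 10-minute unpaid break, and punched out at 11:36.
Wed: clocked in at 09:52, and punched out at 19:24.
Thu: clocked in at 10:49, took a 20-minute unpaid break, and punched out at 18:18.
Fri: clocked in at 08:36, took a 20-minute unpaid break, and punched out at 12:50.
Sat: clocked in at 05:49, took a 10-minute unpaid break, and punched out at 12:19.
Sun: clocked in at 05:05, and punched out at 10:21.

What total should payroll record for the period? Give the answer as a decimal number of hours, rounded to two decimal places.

Tue: 05:43–11:36 = 5 h 53 min; less 10 min break → 5 h 43 min
Wed: 09:52–19:24 = 9 h 32 min
Thu: 10:49–18:18 = 7 h 29 min; less 20 min break → 7 h 9 min
Fri: 08:36–12:50 = 4 h 14 min; less 20 min break → 3 h 54 min
Sat: 05:49–12:19 = 6 h 30 min; less 10 min break → 6 h 20 min
Sun: 05:05–10:21 = 5 h 16 min
Total: 5 h 43 min + 9 h 32 min + 7 h 9 min + 3 h 54 min + 6 h 20 min + 5 h 16 min = 37 h 54 min.

37.90 hours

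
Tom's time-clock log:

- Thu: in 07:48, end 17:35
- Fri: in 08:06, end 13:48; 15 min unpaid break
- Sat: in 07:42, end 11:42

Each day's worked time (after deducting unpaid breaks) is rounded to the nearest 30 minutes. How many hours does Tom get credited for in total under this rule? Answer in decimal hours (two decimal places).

Thu: 07:48–17:35 = 9 h 47 min → rounds to 10 h 0 min
Fri: 08:06–13:48 = 5 h 42 min − 15 min = 5 h 27 min → rounds to 5 h 30 min
Sat: 07:42–11:42 = 4 h 0 min → rounds to 4 h 0 min
Total credited: 19 h 30 min.

19.50 hours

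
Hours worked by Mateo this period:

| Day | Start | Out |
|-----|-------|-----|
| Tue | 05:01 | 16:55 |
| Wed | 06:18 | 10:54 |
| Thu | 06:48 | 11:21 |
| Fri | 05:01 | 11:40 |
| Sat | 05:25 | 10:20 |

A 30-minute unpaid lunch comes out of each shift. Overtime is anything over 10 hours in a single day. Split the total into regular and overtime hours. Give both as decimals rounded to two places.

Regular 28.72 hours, overtime 1.40 hours

Tue: 05:01–16:55 = 11 h 54 min; less 30 min break → 11 h 24 min
Wed: 06:18–10:54 = 4 h 36 min; less 30 min break → 4 h 6 min
Thu: 06:48–11:21 = 4 h 33 min; less 30 min break → 4 h 3 min
Fri: 05:01–11:40 = 6 h 39 min; less 30 min break → 6 h 9 min
Sat: 05:25–10:20 = 4 h 55 min; less 30 min break → 4 h 25 min
Tue reg 10 h 0 min / OT 1 h 24 min; Wed reg 4 h 6 min / OT 0 h 0 min; Thu reg 4 h 3 min / OT 0 h 0 min; Fri reg 6 h 9 min / OT 0 h 0 min; Sat reg 4 h 25 min / OT 0 h 0 min.
Totals: regular 28 h 43 min, overtime 1 h 24 min.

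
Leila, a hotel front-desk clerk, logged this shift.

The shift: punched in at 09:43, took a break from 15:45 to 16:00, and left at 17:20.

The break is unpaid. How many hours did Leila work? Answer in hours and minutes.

7 h 22 min

The shift: 09:43–17:20 = 7 h 37 min; less 15 min break → 7 h 22 min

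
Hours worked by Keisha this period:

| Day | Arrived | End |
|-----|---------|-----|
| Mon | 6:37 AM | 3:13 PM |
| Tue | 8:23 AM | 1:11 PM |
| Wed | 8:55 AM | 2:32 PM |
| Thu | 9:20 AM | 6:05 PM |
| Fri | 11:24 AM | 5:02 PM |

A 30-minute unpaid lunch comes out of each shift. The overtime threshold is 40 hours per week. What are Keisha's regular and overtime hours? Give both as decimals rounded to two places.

Regular 30.90 hours, overtime 0.00 hours

Mon: 6:37 AM–3:13 PM = 8 h 36 min; less 30 min break → 8 h 6 min
Tue: 8:23 AM–1:11 PM = 4 h 48 min; less 30 min break → 4 h 18 min
Wed: 8:55 AM–2:32 PM = 5 h 37 min; less 30 min break → 5 h 7 min
Thu: 9:20 AM–6:05 PM = 8 h 45 min; less 30 min break → 8 h 15 min
Fri: 11:24 AM–5:02 PM = 5 h 38 min; less 30 min break → 5 h 8 min
Total worked: 30 h 54 min = 30.90 h.
Threshold 40 h → overtime 0 h 0 min, regular 30 h 54 min.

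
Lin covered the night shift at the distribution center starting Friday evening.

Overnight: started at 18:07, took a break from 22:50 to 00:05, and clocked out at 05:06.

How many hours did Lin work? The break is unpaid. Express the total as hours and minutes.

9 h 44 min

Overnight: 18:07 → midnight = 5 h 53 min; midnight → 05:06 = 5 h 6 min; span 10 h 59 min; less 75 min break → 9 h 44 min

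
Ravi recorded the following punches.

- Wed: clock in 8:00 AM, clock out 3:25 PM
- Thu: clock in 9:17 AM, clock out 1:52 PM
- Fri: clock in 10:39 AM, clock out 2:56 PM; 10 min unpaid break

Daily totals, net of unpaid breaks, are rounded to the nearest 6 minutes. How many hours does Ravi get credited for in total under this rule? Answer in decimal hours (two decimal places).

Wed: 8:00 AM–3:25 PM = 7 h 25 min → rounds to 7 h 24 min
Thu: 9:17 AM–1:52 PM = 4 h 35 min → rounds to 4 h 36 min
Fri: 10:39 AM–2:56 PM = 4 h 17 min − 10 min = 4 h 7 min → rounds to 4 h 6 min
Total credited: 16 h 6 min.

16.10 hours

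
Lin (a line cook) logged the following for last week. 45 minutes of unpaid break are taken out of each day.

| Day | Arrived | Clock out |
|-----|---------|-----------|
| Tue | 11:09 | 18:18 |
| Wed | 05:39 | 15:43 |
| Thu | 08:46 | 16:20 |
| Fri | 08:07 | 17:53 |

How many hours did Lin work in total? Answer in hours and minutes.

Tue: 11:09–18:18 = 7 h 9 min; less 45 min break → 6 h 24 min
Wed: 05:39–15:43 = 10 h 4 min; less 45 min break → 9 h 19 min
Thu: 08:46–16:20 = 7 h 34 min; less 45 min break → 6 h 49 min
Fri: 08:07–17:53 = 9 h 46 min; less 45 min break → 9 h 1 min
Total: 6 h 24 min + 9 h 19 min + 6 h 49 min + 9 h 1 min = 31 h 33 min.

31 h 33 min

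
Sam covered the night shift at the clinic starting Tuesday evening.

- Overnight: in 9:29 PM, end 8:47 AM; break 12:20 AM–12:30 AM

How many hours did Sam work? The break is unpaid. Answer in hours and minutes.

11 h 8 min

Overnight: 9:29 PM → midnight = 2 h 31 min; midnight → 8:47 AM = 8 h 47 min; span 11 h 18 min; less 10 min break → 11 h 8 min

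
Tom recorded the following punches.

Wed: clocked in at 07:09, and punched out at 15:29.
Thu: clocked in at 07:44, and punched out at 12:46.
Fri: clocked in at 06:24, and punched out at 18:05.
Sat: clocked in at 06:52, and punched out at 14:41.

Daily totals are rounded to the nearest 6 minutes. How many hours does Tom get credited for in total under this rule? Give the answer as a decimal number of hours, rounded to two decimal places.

32.80 hours

Wed: 07:09–15:29 = 8 h 20 min → rounds to 8 h 18 min
Thu: 07:44–12:46 = 5 h 2 min → rounds to 5 h 0 min
Fri: 06:24–18:05 = 11 h 41 min → rounds to 11 h 42 min
Sat: 06:52–14:41 = 7 h 49 min → rounds to 7 h 48 min
Total credited: 32 h 48 min.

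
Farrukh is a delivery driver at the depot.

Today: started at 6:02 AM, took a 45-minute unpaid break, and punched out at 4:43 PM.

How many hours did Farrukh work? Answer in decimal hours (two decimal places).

Today: 6:02 AM–4:43 PM = 10 h 41 min; less 45 min break → 9 h 56 min

9.93 hours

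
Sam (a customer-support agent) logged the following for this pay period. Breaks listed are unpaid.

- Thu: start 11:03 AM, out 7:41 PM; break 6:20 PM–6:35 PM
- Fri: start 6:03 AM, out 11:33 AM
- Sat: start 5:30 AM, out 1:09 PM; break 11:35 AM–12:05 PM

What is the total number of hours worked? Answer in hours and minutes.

Thu: 11:03 AM–7:41 PM = 8 h 38 min; less 15 min break → 8 h 23 min
Fri: 6:03 AM–11:33 AM = 5 h 30 min
Sat: 5:30 AM–1:09 PM = 7 h 39 min; less 30 min break → 7 h 9 min
Total: 8 h 23 min + 5 h 30 min + 7 h 9 min = 21 h 2 min.

21 h 2 min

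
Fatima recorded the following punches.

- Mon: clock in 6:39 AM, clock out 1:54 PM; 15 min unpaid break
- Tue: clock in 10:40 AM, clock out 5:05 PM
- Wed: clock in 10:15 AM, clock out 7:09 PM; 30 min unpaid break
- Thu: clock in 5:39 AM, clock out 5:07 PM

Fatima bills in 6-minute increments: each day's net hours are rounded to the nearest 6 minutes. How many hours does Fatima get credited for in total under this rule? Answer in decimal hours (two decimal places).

33.30 hours

Mon: 6:39 AM–1:54 PM = 7 h 15 min − 15 min = 7 h 0 min → rounds to 7 h 0 min
Tue: 10:40 AM–5:05 PM = 6 h 25 min → rounds to 6 h 24 min
Wed: 10:15 AM–7:09 PM = 8 h 54 min − 30 min = 8 h 24 min → rounds to 8 h 24 min
Thu: 5:39 AM–5:07 PM = 11 h 28 min → rounds to 11 h 30 min
Total credited: 33 h 18 min.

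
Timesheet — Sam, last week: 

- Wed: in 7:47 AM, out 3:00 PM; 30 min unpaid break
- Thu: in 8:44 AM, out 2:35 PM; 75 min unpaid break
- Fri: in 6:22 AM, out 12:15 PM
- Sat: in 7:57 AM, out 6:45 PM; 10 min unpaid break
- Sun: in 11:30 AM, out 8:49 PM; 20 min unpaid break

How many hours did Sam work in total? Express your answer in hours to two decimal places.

Wed: 7:47 AM–3:00 PM = 7 h 13 min; less 30 min break → 6 h 43 min
Thu: 8:44 AM–2:35 PM = 5 h 51 min; less 75 min break → 4 h 36 min
Fri: 6:22 AM–12:15 PM = 5 h 53 min
Sat: 7:57 AM–6:45 PM = 10 h 48 min; less 10 min break → 10 h 38 min
Sun: 11:30 AM–8:49 PM = 9 h 19 min; less 20 min break → 8 h 59 min
Total: 6 h 43 min + 4 h 36 min + 5 h 53 min + 10 h 38 min + 8 h 59 min = 36 h 49 min.

36.82 hours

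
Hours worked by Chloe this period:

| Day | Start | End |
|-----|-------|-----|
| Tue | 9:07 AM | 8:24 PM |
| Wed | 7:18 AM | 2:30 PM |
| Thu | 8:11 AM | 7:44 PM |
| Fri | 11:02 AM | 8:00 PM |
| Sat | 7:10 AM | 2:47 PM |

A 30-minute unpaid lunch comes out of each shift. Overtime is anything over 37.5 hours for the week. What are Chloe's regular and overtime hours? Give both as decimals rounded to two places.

Tue: 9:07 AM–8:24 PM = 11 h 17 min; less 30 min break → 10 h 47 min
Wed: 7:18 AM–2:30 PM = 7 h 12 min; less 30 min break → 6 h 42 min
Thu: 8:11 AM–7:44 PM = 11 h 33 min; less 30 min break → 11 h 3 min
Fri: 11:02 AM–8:00 PM = 8 h 58 min; less 30 min break → 8 h 28 min
Sat: 7:10 AM–2:47 PM = 7 h 37 min; less 30 min break → 7 h 7 min
Total worked: 44 h 7 min = 44.12 h.
Threshold 37.5 h → overtime 6 h 37 min, regular 37 h 30 min.

Regular 37.50 hours, overtime 6.62 hours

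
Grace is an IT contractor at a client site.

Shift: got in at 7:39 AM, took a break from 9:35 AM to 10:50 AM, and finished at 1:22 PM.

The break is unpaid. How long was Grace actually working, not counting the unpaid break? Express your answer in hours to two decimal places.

Shift: 7:39 AM–1:22 PM = 5 h 43 min; less 75 min break → 4 h 28 min

4.47 hours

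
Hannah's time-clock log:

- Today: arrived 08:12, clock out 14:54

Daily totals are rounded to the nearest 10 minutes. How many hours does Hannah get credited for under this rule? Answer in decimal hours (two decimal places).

6.67 hours

Today: 08:12–14:54 = 6 h 42 min → rounds to 6 h 40 min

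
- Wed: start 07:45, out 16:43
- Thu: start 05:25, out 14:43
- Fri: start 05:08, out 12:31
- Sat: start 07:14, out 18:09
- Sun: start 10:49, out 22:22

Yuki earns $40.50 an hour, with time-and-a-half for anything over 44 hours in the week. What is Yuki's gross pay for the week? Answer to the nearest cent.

Wed: 07:45–16:43 = 8 h 58 min
Thu: 05:25–14:43 = 9 h 18 min
Fri: 05:08–12:31 = 7 h 23 min
Sat: 07:14–18:09 = 10 h 55 min
Sun: 10:49–22:22 = 11 h 33 min
Total worked: 48 h 7 min = 2887 min.
Regular 44 h 0 min = 2640 min at $40.50/h; overtime 4 h 7 min = 247 min at $60.75/h.
Pay = (2640 × $40.50 + 247 × $60.75) ÷ 60 = $2032.09.

$2032.09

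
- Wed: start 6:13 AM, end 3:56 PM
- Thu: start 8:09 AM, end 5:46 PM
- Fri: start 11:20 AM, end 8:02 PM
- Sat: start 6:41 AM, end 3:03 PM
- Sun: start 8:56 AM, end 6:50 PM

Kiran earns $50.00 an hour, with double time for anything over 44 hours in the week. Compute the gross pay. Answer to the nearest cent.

$2430.00

Wed: 6:13 AM–3:56 PM = 9 h 43 min
Thu: 8:09 AM–5:46 PM = 9 h 37 min
Fri: 11:20 AM–8:02 PM = 8 h 42 min
Sat: 6:41 AM–3:03 PM = 8 h 22 min
Sun: 8:56 AM–6:50 PM = 9 h 54 min
Total worked: 46 h 18 min = 2778 min.
Regular 44 h 0 min = 2640 min at $50.00/h; overtime 2 h 18 min = 138 min at $100.00/h.
Pay = (2640 × $50.00 + 138 × $100.00) ÷ 60 = $2430.00.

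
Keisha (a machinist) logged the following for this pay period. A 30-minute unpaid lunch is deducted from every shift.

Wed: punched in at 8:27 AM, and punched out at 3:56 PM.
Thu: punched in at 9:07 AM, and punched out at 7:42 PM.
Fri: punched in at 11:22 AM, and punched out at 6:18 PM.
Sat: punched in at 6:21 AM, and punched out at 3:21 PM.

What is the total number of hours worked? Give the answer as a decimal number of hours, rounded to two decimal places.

32.00 hours

Wed: 8:27 AM–3:56 PM = 7 h 29 min; less 30 min break → 6 h 59 min
Thu: 9:07 AM–7:42 PM = 10 h 35 min; less 30 min break → 10 h 5 min
Fri: 11:22 AM–6:18 PM = 6 h 56 min; less 30 min break → 6 h 26 min
Sat: 6:21 AM–3:21 PM = 9 h 0 min; less 30 min break → 8 h 30 min
Total: 6 h 59 min + 10 h 5 min + 6 h 26 min + 8 h 30 min = 32 h 0 min.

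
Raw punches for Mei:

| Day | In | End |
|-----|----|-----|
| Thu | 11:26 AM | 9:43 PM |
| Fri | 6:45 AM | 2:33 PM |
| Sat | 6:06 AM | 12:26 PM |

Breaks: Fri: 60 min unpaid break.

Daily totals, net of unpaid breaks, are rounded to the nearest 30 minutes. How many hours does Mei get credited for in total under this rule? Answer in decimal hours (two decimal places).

Thu: 11:26 AM–9:43 PM = 10 h 17 min → rounds to 10 h 30 min
Fri: 6:45 AM–2:33 PM = 7 h 48 min − 60 min = 6 h 48 min → rounds to 7 h 0 min
Sat: 6:06 AM–12:26 PM = 6 h 20 min → rounds to 6 h 30 min
Total credited: 24 h 0 min.

24.00 hours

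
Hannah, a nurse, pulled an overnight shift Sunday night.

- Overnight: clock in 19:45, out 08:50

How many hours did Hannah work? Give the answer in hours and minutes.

Overnight: 19:45 → midnight = 4 h 15 min; midnight → 08:50 = 8 h 50 min; span 13 h 5 min

13 h 5 min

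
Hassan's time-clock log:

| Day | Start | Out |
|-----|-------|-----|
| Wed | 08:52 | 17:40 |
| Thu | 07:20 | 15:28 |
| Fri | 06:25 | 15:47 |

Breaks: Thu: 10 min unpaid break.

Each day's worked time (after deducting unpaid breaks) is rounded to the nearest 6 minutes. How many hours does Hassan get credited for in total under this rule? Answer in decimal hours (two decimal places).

26.20 hours

Wed: 08:52–17:40 = 8 h 48 min → rounds to 8 h 48 min
Thu: 07:20–15:28 = 8 h 8 min − 10 min = 7 h 58 min → rounds to 8 h 0 min
Fri: 06:25–15:47 = 9 h 22 min → rounds to 9 h 24 min
Total credited: 26 h 12 min.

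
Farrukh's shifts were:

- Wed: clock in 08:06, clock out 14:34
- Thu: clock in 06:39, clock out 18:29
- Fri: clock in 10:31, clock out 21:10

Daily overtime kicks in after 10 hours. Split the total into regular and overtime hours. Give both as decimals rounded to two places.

Wed: 08:06–14:34 = 6 h 28 min
Thu: 06:39–18:29 = 11 h 50 min
Fri: 10:31–21:10 = 10 h 39 min
Wed reg 6 h 28 min / OT 0 h 0 min; Thu reg 10 h 0 min / OT 1 h 50 min; Fri reg 10 h 0 min / OT 0 h 39 min.
Totals: regular 26 h 28 min, overtime 2 h 29 min.

Regular 26.47 hours, overtime 2.48 hours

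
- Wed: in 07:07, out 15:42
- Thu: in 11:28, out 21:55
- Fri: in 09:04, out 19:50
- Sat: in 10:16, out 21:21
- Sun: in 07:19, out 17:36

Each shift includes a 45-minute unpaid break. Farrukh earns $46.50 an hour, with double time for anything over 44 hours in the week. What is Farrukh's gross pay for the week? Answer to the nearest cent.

Wed: 07:07–15:42 = 8 h 35 min; less 45 min break → 7 h 50 min
Thu: 11:28–21:55 = 10 h 27 min; less 45 min break → 9 h 42 min
Fri: 09:04–19:50 = 10 h 46 min; less 45 min break → 10 h 1 min
Sat: 10:16–21:21 = 11 h 5 min; less 45 min break → 10 h 20 min
Sun: 07:19–17:36 = 10 h 17 min; less 45 min break → 9 h 32 min
Total worked: 47 h 25 min = 2845 min.
Regular 44 h 0 min = 2640 min at $46.50/h; overtime 3 h 25 min = 205 min at $93.00/h.
Pay = (2640 × $46.50 + 205 × $93.00) ÷ 60 = $2363.75.

$2363.75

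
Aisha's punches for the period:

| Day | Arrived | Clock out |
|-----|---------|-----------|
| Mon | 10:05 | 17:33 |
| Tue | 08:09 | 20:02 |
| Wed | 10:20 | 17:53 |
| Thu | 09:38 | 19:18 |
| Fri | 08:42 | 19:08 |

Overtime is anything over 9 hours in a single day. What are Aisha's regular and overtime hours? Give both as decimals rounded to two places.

Regular 42.02 hours, overtime 4.98 hours

Mon: 10:05–17:33 = 7 h 28 min
Tue: 08:09–20:02 = 11 h 53 min
Wed: 10:20–17:53 = 7 h 33 min
Thu: 09:38–19:18 = 9 h 40 min
Fri: 08:42–19:08 = 10 h 26 min
Mon reg 7 h 28 min / OT 0 h 0 min; Tue reg 9 h 0 min / OT 2 h 53 min; Wed reg 7 h 33 min / OT 0 h 0 min; Thu reg 9 h 0 min / OT 0 h 40 min; Fri reg 9 h 0 min / OT 1 h 26 min.
Totals: regular 42 h 1 min, overtime 4 h 59 min.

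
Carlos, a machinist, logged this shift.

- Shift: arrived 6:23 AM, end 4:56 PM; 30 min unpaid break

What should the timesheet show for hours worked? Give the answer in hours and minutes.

10 h 3 min

Shift: 6:23 AM–4:56 PM = 10 h 33 min; less 30 min break → 10 h 3 min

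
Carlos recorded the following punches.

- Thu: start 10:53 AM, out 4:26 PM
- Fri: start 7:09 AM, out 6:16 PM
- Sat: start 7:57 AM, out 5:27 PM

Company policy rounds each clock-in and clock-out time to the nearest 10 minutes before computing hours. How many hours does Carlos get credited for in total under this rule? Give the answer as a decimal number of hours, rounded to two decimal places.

26.33 hours

Thu: in 10:53 AM→10:50 AM, out 4:26 PM→4:30 PM; 5 h 40 min
Fri: in 7:09 AM→7:10 AM, out 6:16 PM→6:20 PM; 11 h 10 min
Sat: in 7:57 AM→8:00 AM, out 5:27 PM→5:30 PM; 9 h 30 min
Total credited: 26 h 20 min.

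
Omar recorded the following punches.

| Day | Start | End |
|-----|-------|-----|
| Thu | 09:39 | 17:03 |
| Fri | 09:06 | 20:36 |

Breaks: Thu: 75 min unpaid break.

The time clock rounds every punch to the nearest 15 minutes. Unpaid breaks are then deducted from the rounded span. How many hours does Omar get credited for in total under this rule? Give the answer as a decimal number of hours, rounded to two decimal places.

Thu: in 09:39→09:45, out 17:03→17:00; 7 h 15 min − 75 min = 6 h 0 min
Fri: in 09:06→09:00, out 20:36→20:30; 11 h 30 min
Total credited: 17 h 30 min.

17.50 hours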